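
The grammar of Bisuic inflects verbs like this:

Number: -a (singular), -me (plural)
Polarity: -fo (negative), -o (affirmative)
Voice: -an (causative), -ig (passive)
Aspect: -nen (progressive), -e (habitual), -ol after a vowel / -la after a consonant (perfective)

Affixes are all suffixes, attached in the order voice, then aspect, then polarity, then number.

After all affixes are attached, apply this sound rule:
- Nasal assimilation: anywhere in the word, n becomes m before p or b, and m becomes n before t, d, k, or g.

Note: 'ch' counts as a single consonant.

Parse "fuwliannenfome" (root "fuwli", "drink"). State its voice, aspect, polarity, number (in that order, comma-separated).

Segment: fuwli-an-nen-fo-me.
voice: -an → causative.
aspect: -nen → progressive.
polarity: -fo → negative.
number: -me → plural.

causative, progressive, negative, plural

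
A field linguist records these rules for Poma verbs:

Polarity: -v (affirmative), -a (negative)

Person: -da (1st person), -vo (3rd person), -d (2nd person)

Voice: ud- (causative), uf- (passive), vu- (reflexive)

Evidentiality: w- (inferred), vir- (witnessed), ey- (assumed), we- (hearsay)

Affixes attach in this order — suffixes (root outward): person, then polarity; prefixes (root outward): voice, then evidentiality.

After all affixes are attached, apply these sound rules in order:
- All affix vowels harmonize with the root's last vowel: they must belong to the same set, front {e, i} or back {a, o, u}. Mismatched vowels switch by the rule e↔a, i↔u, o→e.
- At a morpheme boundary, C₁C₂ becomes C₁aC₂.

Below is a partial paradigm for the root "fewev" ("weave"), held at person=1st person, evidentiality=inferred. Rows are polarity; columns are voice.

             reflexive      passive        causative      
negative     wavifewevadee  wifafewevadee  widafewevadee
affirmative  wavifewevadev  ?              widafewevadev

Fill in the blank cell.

wifafewevadev

Attach person 1st person -da → fewevda.
Attach polarity affirmative -v → fewevdav.
Attach voice passive uf- → uffewevdav.
Attach evidentiality inferred w- → wuffewevdav.
Apply vowel harmony: wuffewevdav → wiffewevdev.
Apply epenthesis: wiffewevdev → wifafewevadev.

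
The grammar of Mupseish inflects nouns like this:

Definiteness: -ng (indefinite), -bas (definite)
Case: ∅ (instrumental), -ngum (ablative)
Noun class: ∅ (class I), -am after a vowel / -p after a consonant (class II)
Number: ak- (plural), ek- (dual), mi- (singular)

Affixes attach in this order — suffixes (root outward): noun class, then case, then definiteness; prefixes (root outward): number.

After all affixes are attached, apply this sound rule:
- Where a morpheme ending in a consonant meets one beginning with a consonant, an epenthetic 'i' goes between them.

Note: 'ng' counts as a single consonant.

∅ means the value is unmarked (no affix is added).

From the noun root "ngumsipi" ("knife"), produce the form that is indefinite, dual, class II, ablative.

ekingumsipiaminguming

Attach noun class class II -am (after vowel 'i') → ngumsipiam.
Attach number dual ek- → ekngumsipiam.
Attach case ablative -ngum → ekngumsipiamngum.
Attach definiteness indefinite -ng → ekngumsipiamngumng.
Apply epenthesis: ekngumsipiamngumng → ekingumsipiaminguming.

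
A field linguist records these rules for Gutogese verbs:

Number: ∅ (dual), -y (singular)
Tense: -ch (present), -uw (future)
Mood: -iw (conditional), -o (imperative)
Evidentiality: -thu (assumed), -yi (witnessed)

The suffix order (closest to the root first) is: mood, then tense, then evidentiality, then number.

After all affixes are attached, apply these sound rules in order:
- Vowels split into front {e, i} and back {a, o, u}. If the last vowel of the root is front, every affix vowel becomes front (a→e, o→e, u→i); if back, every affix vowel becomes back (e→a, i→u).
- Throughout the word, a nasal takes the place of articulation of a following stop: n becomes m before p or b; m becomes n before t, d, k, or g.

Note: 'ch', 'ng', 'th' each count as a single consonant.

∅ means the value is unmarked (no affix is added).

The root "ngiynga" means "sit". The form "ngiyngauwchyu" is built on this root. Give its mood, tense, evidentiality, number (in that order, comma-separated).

Segment: ngiynga-iw-ch-yi.
mood: -iw → conditional.
tense: -ch → present.
evidentiality: -yi → witnessed.
number: ∅ → dual.

conditional, present, witnessed, dual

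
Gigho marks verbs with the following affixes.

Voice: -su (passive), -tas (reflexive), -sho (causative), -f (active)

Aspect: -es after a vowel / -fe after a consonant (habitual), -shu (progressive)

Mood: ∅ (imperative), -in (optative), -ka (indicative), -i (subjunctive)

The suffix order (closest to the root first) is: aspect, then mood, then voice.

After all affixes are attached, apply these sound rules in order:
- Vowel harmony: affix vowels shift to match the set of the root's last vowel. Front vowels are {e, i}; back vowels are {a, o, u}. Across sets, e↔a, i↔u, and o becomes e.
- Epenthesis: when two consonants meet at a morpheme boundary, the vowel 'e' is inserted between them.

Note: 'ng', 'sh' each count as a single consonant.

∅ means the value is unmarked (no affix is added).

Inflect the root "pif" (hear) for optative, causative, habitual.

pifefeineshe

Attach aspect habitual -fe (after consonant 'f') → piffe.
Attach mood optative -in → piffein.
Attach voice causative -sho → piffeinsho.
Apply vowel harmony: piffeinsho → piffeinshe.
Apply epenthesis: piffeinshe → pifefeineshe.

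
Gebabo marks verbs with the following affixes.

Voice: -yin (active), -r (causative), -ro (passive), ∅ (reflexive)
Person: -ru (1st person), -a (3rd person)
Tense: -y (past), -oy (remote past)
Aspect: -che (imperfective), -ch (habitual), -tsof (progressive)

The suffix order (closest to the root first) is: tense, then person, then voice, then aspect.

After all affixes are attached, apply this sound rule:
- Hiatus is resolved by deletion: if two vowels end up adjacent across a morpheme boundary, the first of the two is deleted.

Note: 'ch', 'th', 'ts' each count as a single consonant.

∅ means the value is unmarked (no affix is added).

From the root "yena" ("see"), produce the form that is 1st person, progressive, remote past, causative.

Attach tense remote past -oy → yenaoy.
Attach person 1st person -ru → yenaoyru.
Attach voice causative -r → yenaoyrur.
Attach aspect progressive -tsof → yenaoyrurtsof.
Apply vowel deletion: yenaoyrurtsof → yenoyrurtsof.

yenoyrurtsof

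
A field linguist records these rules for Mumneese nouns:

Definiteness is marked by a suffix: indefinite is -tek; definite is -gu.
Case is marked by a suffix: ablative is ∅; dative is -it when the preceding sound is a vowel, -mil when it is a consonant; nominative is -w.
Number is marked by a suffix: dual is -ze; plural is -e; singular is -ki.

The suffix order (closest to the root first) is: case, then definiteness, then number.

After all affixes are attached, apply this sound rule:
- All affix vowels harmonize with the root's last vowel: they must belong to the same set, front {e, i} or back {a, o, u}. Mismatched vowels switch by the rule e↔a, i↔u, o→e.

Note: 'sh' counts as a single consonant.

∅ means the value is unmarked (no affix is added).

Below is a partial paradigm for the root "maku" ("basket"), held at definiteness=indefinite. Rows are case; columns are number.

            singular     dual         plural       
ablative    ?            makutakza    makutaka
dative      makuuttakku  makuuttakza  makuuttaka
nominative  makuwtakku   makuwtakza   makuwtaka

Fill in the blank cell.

case = ablative: zero marking, form stays maku.
Attach definiteness indefinite -tek → makutek.
Attach number singular -ki → makutekki.
Apply vowel harmony: makutekki → makutakku.

makutakku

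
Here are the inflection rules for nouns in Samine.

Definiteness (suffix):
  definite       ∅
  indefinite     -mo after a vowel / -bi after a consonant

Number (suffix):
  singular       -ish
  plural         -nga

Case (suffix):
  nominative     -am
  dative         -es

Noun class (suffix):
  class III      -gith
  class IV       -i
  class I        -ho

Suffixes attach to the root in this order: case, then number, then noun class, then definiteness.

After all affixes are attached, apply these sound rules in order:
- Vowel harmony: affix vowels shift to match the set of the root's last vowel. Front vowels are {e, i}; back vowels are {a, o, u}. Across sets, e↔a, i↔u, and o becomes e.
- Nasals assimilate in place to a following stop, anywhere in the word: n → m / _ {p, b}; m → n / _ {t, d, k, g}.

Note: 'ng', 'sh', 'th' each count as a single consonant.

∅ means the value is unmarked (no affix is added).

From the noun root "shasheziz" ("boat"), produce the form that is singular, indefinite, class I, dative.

Attach case dative -es → shashezizes.
Attach number singular -ish → shashezizesish.
Attach noun class class I -ho → shashezizesishho.
Attach definiteness indefinite -mo (after vowel 'o') → shashezizesishhomo.
Apply vowel harmony: shashezizesishhomo → shashezizesishheme.
Nasal assimilation: no change.

shashezizesishheme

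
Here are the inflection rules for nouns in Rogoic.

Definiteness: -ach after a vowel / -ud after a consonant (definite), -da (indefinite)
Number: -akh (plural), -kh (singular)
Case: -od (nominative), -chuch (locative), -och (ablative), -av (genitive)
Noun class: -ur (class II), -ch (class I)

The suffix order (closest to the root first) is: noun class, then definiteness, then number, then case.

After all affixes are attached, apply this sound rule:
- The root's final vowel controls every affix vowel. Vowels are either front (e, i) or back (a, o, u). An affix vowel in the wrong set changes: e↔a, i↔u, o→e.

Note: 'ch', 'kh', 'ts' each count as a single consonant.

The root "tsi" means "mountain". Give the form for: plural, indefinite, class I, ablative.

tsichdeekhech

Attach noun class class I -ch → tsich.
Attach definiteness indefinite -da → tsichda.
Attach number plural -akh → tsichdaakh.
Attach case ablative -och → tsichdaakhoch.
Apply vowel harmony: tsichdaakhoch → tsichdeekhech.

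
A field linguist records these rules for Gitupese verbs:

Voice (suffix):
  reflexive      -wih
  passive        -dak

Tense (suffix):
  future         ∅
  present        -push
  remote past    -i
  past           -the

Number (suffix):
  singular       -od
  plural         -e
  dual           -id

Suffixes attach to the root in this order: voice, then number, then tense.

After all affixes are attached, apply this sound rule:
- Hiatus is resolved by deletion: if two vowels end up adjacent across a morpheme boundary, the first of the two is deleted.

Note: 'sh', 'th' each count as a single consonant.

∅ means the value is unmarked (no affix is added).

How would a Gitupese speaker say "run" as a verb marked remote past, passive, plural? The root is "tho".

Attach voice passive -dak → thodak.
Attach number plural -e → thodake.
Attach tense remote past -i → thodakei.
Apply vowel deletion: thodakei → thodaki.

thodaki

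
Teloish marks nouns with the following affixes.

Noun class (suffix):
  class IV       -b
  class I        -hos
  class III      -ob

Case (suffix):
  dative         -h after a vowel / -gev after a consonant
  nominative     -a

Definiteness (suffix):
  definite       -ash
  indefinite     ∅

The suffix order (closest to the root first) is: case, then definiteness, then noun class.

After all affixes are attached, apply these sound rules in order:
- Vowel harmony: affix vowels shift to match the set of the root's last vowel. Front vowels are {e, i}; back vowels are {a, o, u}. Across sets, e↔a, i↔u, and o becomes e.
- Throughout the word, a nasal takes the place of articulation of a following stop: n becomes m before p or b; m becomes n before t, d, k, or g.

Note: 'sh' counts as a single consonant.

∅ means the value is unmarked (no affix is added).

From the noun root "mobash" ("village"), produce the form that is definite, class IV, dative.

Attach case dative -gev (after consonant 'sh') → mobashgev.
Attach definiteness definite -ash → mobashgevash.
Attach noun class class IV -b → mobashgevashb.
Apply vowel harmony: mobashgevashb → mobashgavashb.
Nasal assimilation: no change.

mobashgavashb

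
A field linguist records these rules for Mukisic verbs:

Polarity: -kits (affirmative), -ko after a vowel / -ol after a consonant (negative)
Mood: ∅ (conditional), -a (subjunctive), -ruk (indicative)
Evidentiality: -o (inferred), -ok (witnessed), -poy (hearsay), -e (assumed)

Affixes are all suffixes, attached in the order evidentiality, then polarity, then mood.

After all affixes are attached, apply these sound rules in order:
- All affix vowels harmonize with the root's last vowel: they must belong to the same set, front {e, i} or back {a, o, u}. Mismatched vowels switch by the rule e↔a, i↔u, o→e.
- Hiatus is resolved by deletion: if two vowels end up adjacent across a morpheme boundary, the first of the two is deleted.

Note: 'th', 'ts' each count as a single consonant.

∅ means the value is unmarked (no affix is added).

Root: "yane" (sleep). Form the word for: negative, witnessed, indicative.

yanekelrik

Attach evidentiality witnessed -ok → yaneok.
Attach polarity negative -ol (after consonant 'k') → yaneokol.
Attach mood indicative -ruk → yaneokolruk.
Apply vowel harmony: yaneokolruk → yaneekelrik.
Apply vowel deletion: yaneekelrik → yanekelrik.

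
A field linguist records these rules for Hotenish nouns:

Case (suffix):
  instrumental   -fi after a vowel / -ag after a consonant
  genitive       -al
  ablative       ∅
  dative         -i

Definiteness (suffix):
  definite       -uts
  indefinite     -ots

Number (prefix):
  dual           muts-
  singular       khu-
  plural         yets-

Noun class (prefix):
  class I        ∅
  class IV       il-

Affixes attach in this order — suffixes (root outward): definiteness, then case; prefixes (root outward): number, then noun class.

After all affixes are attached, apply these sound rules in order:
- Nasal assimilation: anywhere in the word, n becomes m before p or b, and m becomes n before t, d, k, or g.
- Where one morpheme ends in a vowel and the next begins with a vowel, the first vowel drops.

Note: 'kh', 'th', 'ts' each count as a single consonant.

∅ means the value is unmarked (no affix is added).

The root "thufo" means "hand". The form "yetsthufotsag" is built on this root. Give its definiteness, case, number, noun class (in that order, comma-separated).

indefinite, instrumental, plural, class I

Segment: yets-thufo-ots-ag.
definiteness: -ots → indefinite.
case: -fi/ag → instrumental.
number: yets- → plural.
noun class: ∅ → class I.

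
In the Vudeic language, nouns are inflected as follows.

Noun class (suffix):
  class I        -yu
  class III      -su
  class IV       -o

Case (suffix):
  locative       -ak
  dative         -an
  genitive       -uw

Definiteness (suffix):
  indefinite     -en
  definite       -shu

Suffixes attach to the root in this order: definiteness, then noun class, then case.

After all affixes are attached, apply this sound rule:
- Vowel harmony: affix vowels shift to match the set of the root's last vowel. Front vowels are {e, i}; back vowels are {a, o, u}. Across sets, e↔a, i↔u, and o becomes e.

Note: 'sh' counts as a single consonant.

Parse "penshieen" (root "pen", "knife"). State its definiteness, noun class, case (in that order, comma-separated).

definite, class IV, dative

Segment: pen-shu-o-an.
definiteness: -shu → definite.
noun class: -o → class IV.
case: -an → dative.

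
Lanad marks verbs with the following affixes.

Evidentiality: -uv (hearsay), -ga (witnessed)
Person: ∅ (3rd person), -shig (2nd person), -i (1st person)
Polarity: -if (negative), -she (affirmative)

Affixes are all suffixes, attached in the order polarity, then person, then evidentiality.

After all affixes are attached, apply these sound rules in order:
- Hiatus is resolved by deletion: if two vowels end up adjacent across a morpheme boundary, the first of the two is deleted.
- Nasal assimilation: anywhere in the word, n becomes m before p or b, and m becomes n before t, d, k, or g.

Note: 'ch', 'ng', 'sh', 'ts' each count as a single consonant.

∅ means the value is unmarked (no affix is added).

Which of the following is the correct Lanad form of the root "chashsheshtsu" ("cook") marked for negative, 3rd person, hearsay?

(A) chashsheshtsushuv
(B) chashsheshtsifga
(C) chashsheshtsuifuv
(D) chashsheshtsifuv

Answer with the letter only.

D

Attach polarity negative -if → chashsheshtsuif.
person = 3rd person: zero marking, form stays chashsheshtsuif.
Attach evidentiality hearsay -uv → chashsheshtsuifuv.
Apply vowel deletion: chashsheshtsuifuv → chashsheshtsifuv.
Nasal assimilation: no change.
So the correct form is chashsheshtsifuv, option (D).
(A) chashsheshtsushuv is wrong: it uses affirmative instead of negative for polarity.
(C) chashsheshtsuifuv is wrong: it fails to apply the sound rule(s).
(B) chashsheshtsifga is wrong: it uses witnessed instead of hearsay for evidentiality.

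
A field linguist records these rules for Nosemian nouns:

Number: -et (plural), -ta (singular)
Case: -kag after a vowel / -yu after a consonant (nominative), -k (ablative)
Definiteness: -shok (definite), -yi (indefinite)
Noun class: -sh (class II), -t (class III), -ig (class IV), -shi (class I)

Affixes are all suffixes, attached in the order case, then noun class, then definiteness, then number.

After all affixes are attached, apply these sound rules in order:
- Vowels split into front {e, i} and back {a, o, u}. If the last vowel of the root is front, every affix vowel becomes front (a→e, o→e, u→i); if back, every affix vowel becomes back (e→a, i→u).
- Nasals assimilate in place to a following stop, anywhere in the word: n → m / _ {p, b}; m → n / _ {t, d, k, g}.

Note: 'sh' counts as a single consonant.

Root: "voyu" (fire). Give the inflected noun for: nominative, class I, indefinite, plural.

voyukagshuyuat

Attach case nominative -kag (after vowel 'u') → voyukag.
Attach noun class class I -shi → voyukagshi.
Attach definiteness indefinite -yi → voyukagshiyi.
Attach number plural -et → voyukagshiyiet.
Apply vowel harmony: voyukagshiyiet → voyukagshuyuat.
Nasal assimilation: no change.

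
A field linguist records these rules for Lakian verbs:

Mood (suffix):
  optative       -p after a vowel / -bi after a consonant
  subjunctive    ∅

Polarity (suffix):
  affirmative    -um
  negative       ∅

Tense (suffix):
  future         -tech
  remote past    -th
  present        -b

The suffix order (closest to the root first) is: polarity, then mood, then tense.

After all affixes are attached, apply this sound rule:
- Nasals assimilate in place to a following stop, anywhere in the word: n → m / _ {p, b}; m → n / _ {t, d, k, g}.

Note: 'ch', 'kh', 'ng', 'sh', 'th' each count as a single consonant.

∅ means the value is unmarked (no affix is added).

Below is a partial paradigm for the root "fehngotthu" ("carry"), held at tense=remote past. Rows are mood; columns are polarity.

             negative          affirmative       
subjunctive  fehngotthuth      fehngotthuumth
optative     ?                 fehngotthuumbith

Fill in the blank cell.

fehngotthupth

polarity = negative: zero marking, form stays fehngotthu.
Attach mood optative -p (after vowel 'u') → fehngotthup.
Attach tense remote past -th → fehngotthupth.
Nasal assimilation: no change.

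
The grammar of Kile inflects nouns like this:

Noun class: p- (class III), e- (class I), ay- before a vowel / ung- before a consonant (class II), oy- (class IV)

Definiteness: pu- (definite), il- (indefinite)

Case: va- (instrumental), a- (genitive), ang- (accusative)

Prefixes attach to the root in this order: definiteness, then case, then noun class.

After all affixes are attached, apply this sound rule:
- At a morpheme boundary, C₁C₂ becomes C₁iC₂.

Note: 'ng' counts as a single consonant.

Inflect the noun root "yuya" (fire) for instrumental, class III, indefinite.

pivailiyuya

Attach definiteness indefinite il- → ilyuya.
Attach case instrumental va- → vailyuya.
Attach noun class class III p- → pvailyuya.
Apply epenthesis: pvailyuya → pivailiyuya.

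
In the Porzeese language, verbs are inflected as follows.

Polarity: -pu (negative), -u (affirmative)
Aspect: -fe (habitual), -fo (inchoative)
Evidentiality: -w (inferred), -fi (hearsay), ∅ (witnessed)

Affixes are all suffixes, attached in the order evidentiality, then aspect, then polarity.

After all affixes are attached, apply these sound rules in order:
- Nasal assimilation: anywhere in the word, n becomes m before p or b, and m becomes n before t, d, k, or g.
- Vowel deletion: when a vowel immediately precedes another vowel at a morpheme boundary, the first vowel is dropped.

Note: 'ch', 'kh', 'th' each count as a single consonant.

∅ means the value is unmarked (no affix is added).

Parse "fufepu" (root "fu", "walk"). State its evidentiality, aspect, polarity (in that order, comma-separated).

witnessed, habitual, negative

Segment: fu-fe-pu.
evidentiality: ∅ → witnessed.
aspect: -fe → habitual.
polarity: -pu → negative.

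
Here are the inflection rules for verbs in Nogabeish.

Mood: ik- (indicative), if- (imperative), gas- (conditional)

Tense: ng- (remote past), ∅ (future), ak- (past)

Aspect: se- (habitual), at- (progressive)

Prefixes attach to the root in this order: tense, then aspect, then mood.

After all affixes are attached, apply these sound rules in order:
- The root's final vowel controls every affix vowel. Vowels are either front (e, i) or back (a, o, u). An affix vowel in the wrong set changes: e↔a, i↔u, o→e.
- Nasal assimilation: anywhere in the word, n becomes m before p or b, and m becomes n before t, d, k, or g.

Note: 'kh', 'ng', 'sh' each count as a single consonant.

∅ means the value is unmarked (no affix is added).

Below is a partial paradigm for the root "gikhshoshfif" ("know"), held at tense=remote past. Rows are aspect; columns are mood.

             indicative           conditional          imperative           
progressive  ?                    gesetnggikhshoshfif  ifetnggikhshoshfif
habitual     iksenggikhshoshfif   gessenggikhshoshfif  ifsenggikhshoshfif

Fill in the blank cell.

iketnggikhshoshfif

Attach tense remote past ng- → nggikhshoshfif.
Attach aspect progressive at- → atnggikhshoshfif.
Attach mood indicative ik- → ikatnggikhshoshfif.
Apply vowel harmony: ikatnggikhshoshfif → iketnggikhshoshfif.
Nasal assimilation: no change.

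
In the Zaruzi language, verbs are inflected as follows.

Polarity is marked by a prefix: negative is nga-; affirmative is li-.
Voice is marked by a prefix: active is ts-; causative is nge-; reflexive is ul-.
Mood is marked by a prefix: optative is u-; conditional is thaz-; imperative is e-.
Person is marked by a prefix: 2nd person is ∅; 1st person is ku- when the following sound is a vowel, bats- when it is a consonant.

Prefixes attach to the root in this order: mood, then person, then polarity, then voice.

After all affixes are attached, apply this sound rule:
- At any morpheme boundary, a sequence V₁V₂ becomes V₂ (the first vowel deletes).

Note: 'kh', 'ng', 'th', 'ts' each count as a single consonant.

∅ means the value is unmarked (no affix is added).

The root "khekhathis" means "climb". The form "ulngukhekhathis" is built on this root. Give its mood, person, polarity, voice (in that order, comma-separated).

Segment: ul-nga-u-khekhathis.
mood: u- → optative.
person: ∅ → 2nd person.
polarity: nga- → negative.
voice: ul- → reflexive.

optative, 2nd person, negative, reflexive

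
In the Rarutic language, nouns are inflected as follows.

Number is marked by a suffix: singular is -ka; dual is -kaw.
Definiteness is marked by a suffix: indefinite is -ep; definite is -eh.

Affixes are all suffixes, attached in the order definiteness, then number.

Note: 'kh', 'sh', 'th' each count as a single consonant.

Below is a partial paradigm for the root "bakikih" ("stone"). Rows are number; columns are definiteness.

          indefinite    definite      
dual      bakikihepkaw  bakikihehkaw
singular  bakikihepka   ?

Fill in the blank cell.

bakikihehka

Attach definiteness definite -eh → bakikiheh.
Attach number singular -ka → bakikihehka.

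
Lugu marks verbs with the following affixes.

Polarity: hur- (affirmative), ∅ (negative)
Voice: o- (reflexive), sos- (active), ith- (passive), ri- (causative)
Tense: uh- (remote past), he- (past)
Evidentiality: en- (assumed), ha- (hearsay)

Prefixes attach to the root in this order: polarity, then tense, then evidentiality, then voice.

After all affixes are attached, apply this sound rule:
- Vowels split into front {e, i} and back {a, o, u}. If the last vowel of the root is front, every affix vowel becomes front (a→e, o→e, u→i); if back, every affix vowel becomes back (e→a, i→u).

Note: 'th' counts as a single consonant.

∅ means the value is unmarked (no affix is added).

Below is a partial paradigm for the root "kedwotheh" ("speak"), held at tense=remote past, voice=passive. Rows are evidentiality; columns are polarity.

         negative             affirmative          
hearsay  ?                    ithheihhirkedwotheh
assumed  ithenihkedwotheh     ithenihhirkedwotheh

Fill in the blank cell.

ithheihkedwotheh

polarity = negative: zero marking, form stays kedwotheh.
Attach tense remote past uh- → uhkedwotheh.
Attach evidentiality hearsay ha- → hauhkedwotheh.
Attach voice passive ith- → ithhauhkedwotheh.
Apply vowel harmony: ithhauhkedwotheh → ithheihkedwotheh.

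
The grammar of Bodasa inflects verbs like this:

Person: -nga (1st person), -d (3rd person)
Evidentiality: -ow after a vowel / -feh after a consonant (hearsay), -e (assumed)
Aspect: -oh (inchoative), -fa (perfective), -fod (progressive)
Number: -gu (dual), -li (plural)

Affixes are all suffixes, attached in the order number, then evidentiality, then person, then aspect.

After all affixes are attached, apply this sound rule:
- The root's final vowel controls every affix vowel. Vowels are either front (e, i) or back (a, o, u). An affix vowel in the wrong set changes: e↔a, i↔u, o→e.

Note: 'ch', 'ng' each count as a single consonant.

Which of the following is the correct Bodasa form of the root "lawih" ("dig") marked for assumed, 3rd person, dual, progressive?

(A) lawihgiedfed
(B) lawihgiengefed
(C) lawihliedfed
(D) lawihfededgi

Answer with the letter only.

Attach number dual -gu → lawihgu.
Attach evidentiality assumed -e → lawihgue.
Attach person 3rd person -d → lawihgued.
Attach aspect progressive -fod → lawihguedfod.
Apply vowel harmony: lawihguedfod → lawihgiedfed.
So the correct form is lawihgiedfed, option (A).
(C) lawihliedfed is wrong: it uses plural instead of dual for number.
(D) lawihfededgi is wrong: it has the affixes in the wrong order.
(B) lawihgiengefed is wrong: it uses 1st person instead of 3rd person for person.

A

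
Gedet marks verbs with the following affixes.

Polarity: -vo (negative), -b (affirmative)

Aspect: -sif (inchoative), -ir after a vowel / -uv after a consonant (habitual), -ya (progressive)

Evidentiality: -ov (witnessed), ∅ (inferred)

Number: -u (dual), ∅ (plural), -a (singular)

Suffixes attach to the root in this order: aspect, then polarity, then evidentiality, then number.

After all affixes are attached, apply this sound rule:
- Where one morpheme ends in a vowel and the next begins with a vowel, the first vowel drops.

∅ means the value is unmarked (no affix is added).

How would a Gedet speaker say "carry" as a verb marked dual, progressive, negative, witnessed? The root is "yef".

yefyavovu

Attach aspect progressive -ya → yefya.
Attach polarity negative -vo → yefyavo.
Attach evidentiality witnessed -ov → yefyavoov.
Attach number dual -u → yefyavoovu.
Apply vowel deletion: yefyavoovu → yefyavovu.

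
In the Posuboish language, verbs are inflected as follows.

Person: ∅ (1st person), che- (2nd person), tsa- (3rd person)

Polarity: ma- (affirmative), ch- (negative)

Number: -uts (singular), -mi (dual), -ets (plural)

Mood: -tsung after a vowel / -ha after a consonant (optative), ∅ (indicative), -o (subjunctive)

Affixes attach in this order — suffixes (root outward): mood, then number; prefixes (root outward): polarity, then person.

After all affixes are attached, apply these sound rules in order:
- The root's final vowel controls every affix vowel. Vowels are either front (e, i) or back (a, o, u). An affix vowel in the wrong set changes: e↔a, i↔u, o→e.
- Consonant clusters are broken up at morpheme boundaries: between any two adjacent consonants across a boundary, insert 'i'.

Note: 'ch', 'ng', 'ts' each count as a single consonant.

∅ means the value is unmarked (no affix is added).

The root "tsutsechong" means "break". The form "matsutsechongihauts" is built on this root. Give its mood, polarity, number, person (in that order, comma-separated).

optative, affirmative, singular, 1st person

Segment: ma-tsutsechong-ha-uts.
mood: -tsung/ha → optative.
polarity: ma- → affirmative.
number: -uts → singular.
person: ∅ → 1st person.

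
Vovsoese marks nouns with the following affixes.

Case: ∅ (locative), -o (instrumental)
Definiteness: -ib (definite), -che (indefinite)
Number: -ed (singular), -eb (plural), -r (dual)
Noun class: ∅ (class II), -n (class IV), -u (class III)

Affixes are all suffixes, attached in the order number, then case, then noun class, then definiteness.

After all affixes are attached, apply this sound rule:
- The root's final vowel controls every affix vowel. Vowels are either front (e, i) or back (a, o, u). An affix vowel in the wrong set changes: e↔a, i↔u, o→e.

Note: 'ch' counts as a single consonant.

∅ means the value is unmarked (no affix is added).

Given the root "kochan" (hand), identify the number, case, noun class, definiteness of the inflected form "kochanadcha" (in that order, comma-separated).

Segment: kochan-ed-che.
number: -ed → singular.
case: ∅ → locative.
noun class: ∅ → class II.
definiteness: -che → indefinite.

singular, locative, class II, indefinite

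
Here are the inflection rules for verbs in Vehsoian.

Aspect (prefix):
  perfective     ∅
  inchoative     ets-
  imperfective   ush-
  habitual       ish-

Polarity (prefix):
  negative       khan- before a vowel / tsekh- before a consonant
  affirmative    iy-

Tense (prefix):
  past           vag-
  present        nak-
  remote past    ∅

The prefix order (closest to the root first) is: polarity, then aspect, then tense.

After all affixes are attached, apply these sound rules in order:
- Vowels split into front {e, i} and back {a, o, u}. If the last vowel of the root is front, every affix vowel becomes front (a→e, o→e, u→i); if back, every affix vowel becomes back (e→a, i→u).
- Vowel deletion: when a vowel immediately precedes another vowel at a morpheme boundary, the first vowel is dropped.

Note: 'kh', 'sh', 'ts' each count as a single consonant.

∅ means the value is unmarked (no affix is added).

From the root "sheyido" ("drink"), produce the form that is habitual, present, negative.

nakushtsakhsheyido

Attach polarity negative tsekh- (before consonant 'sh') → tsekhsheyido.
Attach aspect habitual ish- → ishtsekhsheyido.
Attach tense present nak- → nakishtsekhsheyido.
Apply vowel harmony: nakishtsekhsheyido → nakushtsakhsheyido.
Vowel deletion: no change.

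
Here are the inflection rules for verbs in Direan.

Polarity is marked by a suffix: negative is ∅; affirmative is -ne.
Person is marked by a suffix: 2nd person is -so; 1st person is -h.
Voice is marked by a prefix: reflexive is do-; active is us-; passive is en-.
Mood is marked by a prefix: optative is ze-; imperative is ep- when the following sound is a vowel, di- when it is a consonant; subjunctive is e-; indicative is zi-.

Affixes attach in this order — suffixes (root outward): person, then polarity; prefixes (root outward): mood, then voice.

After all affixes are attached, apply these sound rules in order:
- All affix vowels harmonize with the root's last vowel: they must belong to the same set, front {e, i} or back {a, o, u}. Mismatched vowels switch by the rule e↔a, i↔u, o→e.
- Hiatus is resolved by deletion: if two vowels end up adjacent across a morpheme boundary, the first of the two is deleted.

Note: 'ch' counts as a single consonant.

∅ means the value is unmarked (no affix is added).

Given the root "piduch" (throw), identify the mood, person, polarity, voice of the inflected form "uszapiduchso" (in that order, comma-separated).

optative, 2nd person, negative, active

Segment: us-ze-piduch-so.
mood: ze- → optative.
person: -so → 2nd person.
polarity: ∅ → negative.
voice: us- → active.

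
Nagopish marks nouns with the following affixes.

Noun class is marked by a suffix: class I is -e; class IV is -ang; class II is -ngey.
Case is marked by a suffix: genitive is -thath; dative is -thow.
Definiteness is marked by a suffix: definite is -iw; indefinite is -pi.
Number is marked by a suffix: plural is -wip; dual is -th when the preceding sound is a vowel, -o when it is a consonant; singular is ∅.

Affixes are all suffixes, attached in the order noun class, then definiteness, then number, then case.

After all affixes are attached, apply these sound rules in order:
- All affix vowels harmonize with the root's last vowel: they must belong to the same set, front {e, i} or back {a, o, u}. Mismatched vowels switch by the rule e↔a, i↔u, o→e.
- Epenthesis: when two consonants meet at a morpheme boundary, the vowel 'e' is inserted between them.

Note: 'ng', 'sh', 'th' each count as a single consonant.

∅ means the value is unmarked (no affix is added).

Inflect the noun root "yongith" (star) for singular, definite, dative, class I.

yongitheiwethew

Attach noun class class I -e → yongithe.
Attach definiteness definite -iw → yongitheiw.
number = singular: zero marking, form stays yongitheiw.
Attach case dative -thow → yongitheiwthow.
Apply vowel harmony: yongitheiwthow → yongitheiwthew.
Apply epenthesis: yongitheiwthew → yongitheiwethew.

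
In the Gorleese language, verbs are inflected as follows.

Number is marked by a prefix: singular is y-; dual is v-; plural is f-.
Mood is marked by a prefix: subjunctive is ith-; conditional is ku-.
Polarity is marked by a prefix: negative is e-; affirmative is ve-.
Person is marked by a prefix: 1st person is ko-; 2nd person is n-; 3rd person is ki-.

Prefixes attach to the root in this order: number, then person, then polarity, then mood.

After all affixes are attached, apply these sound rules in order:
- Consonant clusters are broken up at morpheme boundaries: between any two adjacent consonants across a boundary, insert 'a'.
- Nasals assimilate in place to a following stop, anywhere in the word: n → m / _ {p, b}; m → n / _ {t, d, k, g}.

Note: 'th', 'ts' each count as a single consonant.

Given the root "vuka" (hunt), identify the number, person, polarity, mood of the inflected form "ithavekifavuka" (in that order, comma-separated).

Segment: ith-ve-ki-f-vuka.
number: f- → plural.
person: ki- → 3rd person.
polarity: ve- → affirmative.
mood: ith- → subjunctive.

plural, 3rd person, affirmative, subjunctive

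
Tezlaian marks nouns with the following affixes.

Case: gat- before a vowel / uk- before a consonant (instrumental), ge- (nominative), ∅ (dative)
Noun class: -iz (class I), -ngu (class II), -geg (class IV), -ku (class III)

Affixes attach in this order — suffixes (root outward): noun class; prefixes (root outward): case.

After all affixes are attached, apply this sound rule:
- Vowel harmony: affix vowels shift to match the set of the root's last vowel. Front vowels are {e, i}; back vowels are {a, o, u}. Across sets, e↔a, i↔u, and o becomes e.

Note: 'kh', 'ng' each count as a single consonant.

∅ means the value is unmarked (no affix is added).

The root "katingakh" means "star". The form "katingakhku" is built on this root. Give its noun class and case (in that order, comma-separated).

class III, dative

Segment: katingakh-ku.
noun class: -ku → class III.
case: ∅ → dative.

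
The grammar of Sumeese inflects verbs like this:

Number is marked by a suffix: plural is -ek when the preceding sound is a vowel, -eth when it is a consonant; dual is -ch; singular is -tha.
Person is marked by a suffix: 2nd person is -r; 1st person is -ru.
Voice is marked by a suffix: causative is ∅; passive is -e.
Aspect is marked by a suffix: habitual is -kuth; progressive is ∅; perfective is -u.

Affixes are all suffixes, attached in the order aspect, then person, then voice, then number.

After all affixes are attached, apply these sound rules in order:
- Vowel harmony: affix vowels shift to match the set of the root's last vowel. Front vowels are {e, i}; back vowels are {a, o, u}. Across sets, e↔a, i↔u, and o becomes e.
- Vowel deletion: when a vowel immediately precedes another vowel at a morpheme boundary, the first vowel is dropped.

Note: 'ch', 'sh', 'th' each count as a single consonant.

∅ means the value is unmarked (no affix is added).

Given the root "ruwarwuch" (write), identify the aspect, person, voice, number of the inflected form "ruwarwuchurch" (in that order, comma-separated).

Segment: ruwarwuch-u-r-ch.
aspect: -u → perfective.
person: -r → 2nd person.
voice: ∅ → causative.
number: -ch → dual.

perfective, 2nd person, causative, dual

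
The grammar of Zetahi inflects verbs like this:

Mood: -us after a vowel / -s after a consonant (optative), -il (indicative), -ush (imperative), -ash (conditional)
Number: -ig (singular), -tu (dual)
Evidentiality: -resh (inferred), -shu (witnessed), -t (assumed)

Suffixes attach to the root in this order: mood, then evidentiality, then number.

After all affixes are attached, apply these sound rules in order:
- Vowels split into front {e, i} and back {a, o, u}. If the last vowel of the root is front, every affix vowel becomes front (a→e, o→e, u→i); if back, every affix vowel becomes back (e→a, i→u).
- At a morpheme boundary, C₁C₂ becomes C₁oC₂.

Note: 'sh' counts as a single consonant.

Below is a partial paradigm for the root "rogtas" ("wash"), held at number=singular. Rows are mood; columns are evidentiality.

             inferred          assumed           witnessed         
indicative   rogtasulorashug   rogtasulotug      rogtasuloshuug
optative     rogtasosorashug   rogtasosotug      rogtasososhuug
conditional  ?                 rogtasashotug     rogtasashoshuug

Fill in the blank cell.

Attach mood conditional -ash → rogtasash.
Attach evidentiality inferred -resh → rogtasashresh.
Attach number singular -ig → rogtasashreshig.
Apply vowel harmony: rogtasashreshig → rogtasashrashug.
Apply epenthesis: rogtasashrashug → rogtasashorashug.

rogtasashorashug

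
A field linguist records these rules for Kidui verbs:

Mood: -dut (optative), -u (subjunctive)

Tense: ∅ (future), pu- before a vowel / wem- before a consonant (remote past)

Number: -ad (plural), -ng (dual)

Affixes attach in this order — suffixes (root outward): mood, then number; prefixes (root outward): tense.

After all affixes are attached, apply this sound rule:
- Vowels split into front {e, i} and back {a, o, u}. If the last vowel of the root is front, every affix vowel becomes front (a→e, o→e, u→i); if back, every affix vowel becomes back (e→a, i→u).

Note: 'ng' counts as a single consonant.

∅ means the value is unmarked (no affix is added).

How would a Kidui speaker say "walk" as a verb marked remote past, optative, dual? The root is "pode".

Attach tense remote past wem- (before consonant 'p') → wempode.
Attach mood optative -dut → wempodedut.
Attach number dual -ng → wempodedutng.
Apply vowel harmony: wempodedutng → wempodeditng.

wempodeditng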